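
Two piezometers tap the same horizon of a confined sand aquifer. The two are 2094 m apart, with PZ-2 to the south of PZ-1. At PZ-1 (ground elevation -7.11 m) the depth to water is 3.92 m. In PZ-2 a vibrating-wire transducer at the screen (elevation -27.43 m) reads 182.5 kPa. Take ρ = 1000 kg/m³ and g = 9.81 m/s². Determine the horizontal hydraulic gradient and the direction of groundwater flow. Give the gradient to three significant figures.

Total head at PZ-1: h = -7.11 − 3.92 = -11.03 m.
Pressure head at PZ-2: ψ = P/(ρg) = 182.5×1000 / (1000 × 9.81) = 18.60 m.
Total head at PZ-2: h = z + ψ = -27.43 + 18.60 = -8.83 m.
Head difference: h(PZ-1) − h(PZ-2) = -11.03 − (-8.83) = -2.20 m.
Hydraulic gradient: i = |Δh| / L = 2.20 / 2094 = 0.00105.
Flow is from higher to lower head: from PZ-2 toward PZ-1, i.e. toward the north.

i ≈ 0.00105; groundwater flows toward the north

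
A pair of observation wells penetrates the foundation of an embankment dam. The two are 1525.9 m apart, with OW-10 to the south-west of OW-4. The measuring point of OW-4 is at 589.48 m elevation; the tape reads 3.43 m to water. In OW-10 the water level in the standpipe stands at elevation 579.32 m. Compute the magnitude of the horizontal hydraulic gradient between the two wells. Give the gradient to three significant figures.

Total head at OW-4: h = 589.48 − 3.43 = 586.05 m.
Total head at OW-10: h = 579.32 m (water level in the piezometer is the total head).
Head difference: h(OW-4) − h(OW-10) = 586.05 − 579.32 = 6.73 m.
Hydraulic gradient: i = |Δh| / L = 6.73 / 1525.9 = 0.00441.

i ≈ 0.00441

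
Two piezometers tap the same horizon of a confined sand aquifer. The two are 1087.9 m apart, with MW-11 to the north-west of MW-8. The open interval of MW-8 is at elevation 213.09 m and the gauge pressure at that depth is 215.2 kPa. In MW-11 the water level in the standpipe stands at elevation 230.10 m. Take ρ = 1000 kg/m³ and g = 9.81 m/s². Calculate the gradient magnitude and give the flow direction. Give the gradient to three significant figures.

i ≈ 0.00453; groundwater flows toward the north-west

Pressure head at MW-8: ψ = P/(ρg) = 215.2×1000 / (1000 × 9.81) = 21.94 m.
Total head at MW-8: h = z + ψ = 213.09 + 21.94 = 235.03 m.
Total head at MW-11: h = 230.10 m (water level in the piezometer is the total head).
Head difference: h(MW-8) − h(MW-11) = 235.03 − 230.10 = 4.93 m.
Hydraulic gradient: i = |Δh| / L = 4.93 / 1087.9 = 0.00453.
Flow is from higher to lower head: from MW-8 toward MW-11, i.e. toward the north-west.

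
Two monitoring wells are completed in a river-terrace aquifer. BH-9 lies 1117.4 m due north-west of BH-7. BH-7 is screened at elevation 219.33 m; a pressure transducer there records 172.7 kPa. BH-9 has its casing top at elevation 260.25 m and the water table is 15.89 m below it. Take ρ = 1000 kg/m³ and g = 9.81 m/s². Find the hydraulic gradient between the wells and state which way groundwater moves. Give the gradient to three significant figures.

Pressure head at BH-7: ψ = P/(ρg) = 172.7×1000 / (1000 × 9.81) = 17.60 m.
Total head at BH-7: h = z + ψ = 219.33 + 17.60 = 236.93 m.
Total head at BH-9: h = 260.25 − 15.89 = 244.36 m.
Head difference: h(BH-7) − h(BH-9) = 236.93 − 244.36 = -7.43 m.
Hydraulic gradient: i = |Δh| / L = 7.43 / 1117.4 = 0.00665.
Flow is from higher to lower head: from BH-9 toward BH-7, i.e. toward the south-east.

i ≈ 0.00665; groundwater flows toward the south-east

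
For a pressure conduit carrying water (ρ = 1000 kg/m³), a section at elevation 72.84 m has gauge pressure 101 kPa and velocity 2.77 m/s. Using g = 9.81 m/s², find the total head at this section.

h ≈ 83.53 m

Pressure head ψ = P/(ρg) = 101×1000 / (1000 × 9.81) = 10.30 m.
Velocity head = v²/(2g) = 2.77² / (2 × 9.81) = 0.391 m.
h = z + ψ + v²/(2g) = 72.84 + 10.30 + 0.391 = 83.53 m.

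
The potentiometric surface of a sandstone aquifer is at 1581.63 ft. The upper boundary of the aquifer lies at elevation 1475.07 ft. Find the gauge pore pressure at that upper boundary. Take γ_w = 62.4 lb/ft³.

Pressure head at the aquifer top: ψ = h − z = 1581.63 − 1475.07 = 106.56 ft.
P = γψ/144 = 62.4 × 106.56 / 144 = 46.2 psi.

P ≈ 46.2 psi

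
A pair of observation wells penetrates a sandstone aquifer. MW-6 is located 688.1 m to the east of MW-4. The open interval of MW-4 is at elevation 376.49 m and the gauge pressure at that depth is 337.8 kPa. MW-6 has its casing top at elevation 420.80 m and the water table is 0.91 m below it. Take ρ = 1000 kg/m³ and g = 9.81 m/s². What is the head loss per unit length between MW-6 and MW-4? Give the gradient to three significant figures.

i ≈ 0.0130 m/m

Pressure head at MW-4: ψ = P/(ρg) = 337.8×1000 / (1000 × 9.81) = 34.43 m.
Total head at MW-4: h = z + ψ = 376.49 + 34.43 = 410.92 m.
Total head at MW-6: h = 420.80 − 0.91 = 419.89 m.
Head difference: h(MW-4) − h(MW-6) = 410.92 − 419.89 = -8.97 m.
Hydraulic gradient: i = |Δh| / L = 8.97 / 688.1 = 0.0130.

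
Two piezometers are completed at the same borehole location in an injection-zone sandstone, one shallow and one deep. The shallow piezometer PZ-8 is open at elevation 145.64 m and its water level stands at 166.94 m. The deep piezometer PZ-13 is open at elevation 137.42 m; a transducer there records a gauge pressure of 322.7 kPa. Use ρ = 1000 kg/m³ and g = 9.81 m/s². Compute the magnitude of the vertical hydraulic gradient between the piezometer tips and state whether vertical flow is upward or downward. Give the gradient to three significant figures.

|i_v| ≈ 0.411; vertical flow is upward

Total head at PZ-8: h = 166.94 m (water level in the standpipe).
Pressure head at PZ-13: ψ = P/(ρg) = 322.7×1000 / (1000 × 9.81) = 32.90 m.
Total head at PZ-13: h = z + ψ = 137.42 + 32.90 = 170.32 m.
Δh = h(PZ-8) − h(PZ-13) = 166.94 − 170.32 = -3.38 m.
Vertical separation Δz = 145.64 − 137.42 = 8.22 m.
|i_v| = |Δh| / Δz = 3.38 / 8.22 = 0.411.
Head is higher in the deep piezometer, so vertical flow is upward (discharge condition).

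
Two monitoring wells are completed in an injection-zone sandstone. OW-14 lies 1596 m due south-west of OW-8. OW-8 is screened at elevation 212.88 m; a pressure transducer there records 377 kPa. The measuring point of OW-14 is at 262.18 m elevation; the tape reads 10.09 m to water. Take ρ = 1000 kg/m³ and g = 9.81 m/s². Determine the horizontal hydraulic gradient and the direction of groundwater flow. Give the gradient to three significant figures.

i ≈ 0.000489; groundwater flows toward the north-east

Pressure head at OW-8: ψ = P/(ρg) = 377×1000 / (1000 × 9.81) = 38.43 m.
Total head at OW-8: h = z + ψ = 212.88 + 38.43 = 251.31 m.
Total head at OW-14: h = 262.18 − 10.09 = 252.09 m.
Head difference: h(OW-8) − h(OW-14) = 251.31 − 252.09 = -0.78 m.
Hydraulic gradient: i = |Δh| / L = 0.78 / 1596 = 0.000489.
Flow is from higher to lower head: from OW-14 toward OW-8, i.e. toward the north-east.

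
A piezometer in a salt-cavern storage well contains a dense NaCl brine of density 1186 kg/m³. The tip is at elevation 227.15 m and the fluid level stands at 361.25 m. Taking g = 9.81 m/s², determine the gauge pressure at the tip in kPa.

Pressure head ψ = h − z = 361.25 − 227.15 = 134.10 m.
P = ρgψ = 1186 × 9.81 × 134.10 = 1560208 Pa ≈ 1560 kPa.

P ≈ 1560 kPa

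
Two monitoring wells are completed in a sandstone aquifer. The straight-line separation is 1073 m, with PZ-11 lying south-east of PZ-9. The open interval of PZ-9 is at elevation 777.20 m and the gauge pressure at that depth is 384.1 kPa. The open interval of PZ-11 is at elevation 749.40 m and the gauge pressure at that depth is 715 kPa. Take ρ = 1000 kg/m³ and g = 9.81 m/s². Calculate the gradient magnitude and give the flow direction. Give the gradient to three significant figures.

i ≈ 0.00553; groundwater flows toward the north-west

Pressure head at PZ-9: ψ = P/(ρg) = 384.1×1000 / (1000 × 9.81) = 39.15 m.
Total head at PZ-9: h = z + ψ = 777.20 + 39.15 = 816.35 m.
Pressure head at PZ-11: ψ = P/(ρg) = 715×1000 / (1000 × 9.81) = 72.88 m.
Total head at PZ-11: h = z + ψ = 749.40 + 72.88 = 822.28 m.
Head difference: h(PZ-9) − h(PZ-11) = 816.35 − 822.28 = -5.93 m.
Hydraulic gradient: i = |Δh| / L = 5.93 / 1073 = 0.00553.
Flow is from higher to lower head: from PZ-11 toward PZ-9, i.e. toward the north-west.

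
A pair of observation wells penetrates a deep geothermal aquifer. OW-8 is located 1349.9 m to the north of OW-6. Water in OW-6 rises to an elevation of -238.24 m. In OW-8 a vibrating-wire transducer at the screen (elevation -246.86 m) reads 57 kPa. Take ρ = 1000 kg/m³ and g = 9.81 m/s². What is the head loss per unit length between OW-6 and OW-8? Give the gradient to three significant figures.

Total head at OW-6: h = -238.24 m (water level in the piezometer is the total head).
Pressure head at OW-8: ψ = P/(ρg) = 57×1000 / (1000 × 9.81) = 5.81 m.
Total head at OW-8: h = z + ψ = -246.86 + 5.81 = -241.05 m.
Head difference: h(OW-6) − h(OW-8) = -238.24 − (-241.05) = 2.81 m.
Hydraulic gradient: i = |Δh| / L = 2.81 / 1349.9 = 0.00208.

i ≈ 0.00208 m/m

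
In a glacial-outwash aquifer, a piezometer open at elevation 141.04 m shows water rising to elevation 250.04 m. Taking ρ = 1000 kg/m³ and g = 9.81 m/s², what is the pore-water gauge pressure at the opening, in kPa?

P ≈ 1070 kPa

Pressure head ψ = h − z = 250.04 − 141.04 = 109.00 m.
P = ρgψ = 1000 × 9.81 × 109.00 = 1069290 Pa ≈ 1070 kPa.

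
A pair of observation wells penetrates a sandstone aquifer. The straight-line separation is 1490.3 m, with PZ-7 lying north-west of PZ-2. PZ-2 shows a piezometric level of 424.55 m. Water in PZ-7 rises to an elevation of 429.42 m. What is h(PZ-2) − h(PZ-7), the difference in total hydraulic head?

Δh ≈ -4.87 m

Total head at PZ-2: h = 424.55 m (water level in the piezometer is the total head).
Total head at PZ-7: h = 429.42 m (water level in the piezometer is the total head).
Head difference: h(PZ-2) − h(PZ-7) = 424.55 − 429.42 = -4.87 m.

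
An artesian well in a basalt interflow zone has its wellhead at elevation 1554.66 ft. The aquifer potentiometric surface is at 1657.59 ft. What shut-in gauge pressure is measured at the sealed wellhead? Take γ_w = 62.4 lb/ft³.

Head above the cap: Δh = 1657.59 − 1554.66 = 102.93 ft.
P = γΔh/144 = 62.4 × 102.93 / 144 = 44.6 psi.

P ≈ 44.6 psi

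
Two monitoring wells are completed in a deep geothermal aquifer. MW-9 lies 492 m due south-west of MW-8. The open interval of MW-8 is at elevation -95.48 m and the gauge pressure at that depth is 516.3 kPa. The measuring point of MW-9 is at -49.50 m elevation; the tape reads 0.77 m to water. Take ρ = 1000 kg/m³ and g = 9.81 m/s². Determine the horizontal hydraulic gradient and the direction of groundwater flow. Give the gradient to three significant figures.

i ≈ 0.0151; groundwater flows toward the south-west

Pressure head at MW-8: ψ = P/(ρg) = 516.3×1000 / (1000 × 9.81) = 52.63 m.
Total head at MW-8: h = z + ψ = -95.48 + 52.63 = -42.85 m.
Total head at MW-9: h = -49.50 − 0.77 = -50.27 m.
Head difference: h(MW-8) − h(MW-9) = -42.85 − (-50.27) = 7.42 m.
Hydraulic gradient: i = |Δh| / L = 7.42 / 492 = 0.0151.
Flow is from higher to lower head: from MW-8 toward MW-9, i.e. toward the south-west.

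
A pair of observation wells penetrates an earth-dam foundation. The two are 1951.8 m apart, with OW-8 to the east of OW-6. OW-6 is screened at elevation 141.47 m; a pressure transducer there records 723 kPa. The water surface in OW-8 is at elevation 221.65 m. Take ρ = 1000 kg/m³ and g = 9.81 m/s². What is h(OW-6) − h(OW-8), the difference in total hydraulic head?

Δh ≈ -6.48 m

Pressure head at OW-6: ψ = P/(ρg) = 723×1000 / (1000 × 9.81) = 73.70 m.
Total head at OW-6: h = z + ψ = 141.47 + 73.70 = 215.17 m.
Total head at OW-8: h = 221.65 m (water level in the piezometer is the total head).
Head difference: h(OW-6) − h(OW-8) = 215.17 − 221.65 = -6.48 m.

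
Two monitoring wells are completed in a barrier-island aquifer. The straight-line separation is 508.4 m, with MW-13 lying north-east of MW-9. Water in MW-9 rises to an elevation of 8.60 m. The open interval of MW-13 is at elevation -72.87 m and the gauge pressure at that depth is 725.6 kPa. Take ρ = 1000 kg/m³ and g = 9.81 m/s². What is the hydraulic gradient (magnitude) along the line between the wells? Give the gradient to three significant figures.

Total head at MW-9: h = 8.60 m (water level in the piezometer is the total head).
Pressure head at MW-13: ψ = P/(ρg) = 725.6×1000 / (1000 × 9.81) = 73.97 m.
Total head at MW-13: h = z + ψ = -72.87 + 73.97 = 1.10 m.
Head difference: h(MW-9) − h(MW-13) = 8.60 − 1.10 = 7.50 m.
Hydraulic gradient: i = |Δh| / L = 7.50 / 508.4 = 0.0148.

i ≈ 0.0148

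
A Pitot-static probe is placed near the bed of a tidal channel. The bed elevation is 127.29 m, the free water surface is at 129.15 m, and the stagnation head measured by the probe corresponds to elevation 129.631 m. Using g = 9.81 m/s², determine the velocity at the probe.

Near the bed, under hydrostatic conditions, the piezometric head (z + ψ) equals the free-surface elevation, 129.15 m.
Velocity head = total − piezometric = 129.631 − 129.15 = 0.481 m.
v = √(2g·h_v) = √(2 × 9.81 × 0.481) = 3.07 m/s.

v ≈ 3.07 m/s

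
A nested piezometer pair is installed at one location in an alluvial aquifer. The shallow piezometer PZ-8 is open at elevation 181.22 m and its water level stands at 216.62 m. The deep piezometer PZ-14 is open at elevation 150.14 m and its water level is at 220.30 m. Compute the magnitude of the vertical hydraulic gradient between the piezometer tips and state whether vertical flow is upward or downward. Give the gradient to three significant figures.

|i_v| ≈ 0.118; vertical flow is upward

Total head at PZ-8: h = 216.62 m (water level in the standpipe).
Total head at PZ-14: h = 220.30 m.
Δh = h(PZ-8) − h(PZ-14) = 216.62 − 220.30 = -3.68 m.
Vertical separation Δz = 181.22 − 150.14 = 31.08 m.
|i_v| = |Δh| / Δz = 3.68 / 31.08 = 0.118.
Head is higher in the deep piezometer, so vertical flow is upward (discharge condition).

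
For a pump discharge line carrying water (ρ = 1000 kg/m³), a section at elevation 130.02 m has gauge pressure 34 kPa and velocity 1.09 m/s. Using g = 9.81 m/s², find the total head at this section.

Pressure head ψ = P/(ρg) = 34×1000 / (1000 × 9.81) = 3.47 m.
Velocity head = v²/(2g) = 1.09² / (2 × 9.81) = 0.061 m.
h = z + ψ + v²/(2g) = 130.02 + 3.47 + 0.061 = 133.55 m.

h ≈ 133.55 m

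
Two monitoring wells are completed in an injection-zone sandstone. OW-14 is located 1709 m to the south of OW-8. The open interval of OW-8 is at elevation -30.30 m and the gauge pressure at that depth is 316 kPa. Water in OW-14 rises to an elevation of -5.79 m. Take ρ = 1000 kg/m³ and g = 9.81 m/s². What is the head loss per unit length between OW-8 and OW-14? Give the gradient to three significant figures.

Pressure head at OW-8: ψ = P/(ρg) = 316×1000 / (1000 × 9.81) = 32.21 m.
Total head at OW-8: h = z + ψ = -30.30 + 32.21 = 1.91 m.
Total head at OW-14: h = -5.79 m (water level in the piezometer is the total head).
Head difference: h(OW-8) − h(OW-14) = 1.91 − (-5.79) = 7.70 m.
Hydraulic gradient: i = |Δh| / L = 7.70 / 1709 = 0.00451.

i ≈ 0.00451 m/m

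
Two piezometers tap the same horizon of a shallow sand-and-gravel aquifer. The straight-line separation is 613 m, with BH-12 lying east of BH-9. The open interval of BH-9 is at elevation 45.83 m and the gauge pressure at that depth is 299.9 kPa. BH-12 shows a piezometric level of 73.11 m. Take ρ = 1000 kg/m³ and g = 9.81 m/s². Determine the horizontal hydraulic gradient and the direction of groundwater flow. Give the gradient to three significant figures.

Pressure head at BH-9: ψ = P/(ρg) = 299.9×1000 / (1000 × 9.81) = 30.57 m.
Total head at BH-9: h = z + ψ = 45.83 + 30.57 = 76.40 m.
Total head at BH-12: h = 73.11 m (water level in the piezometer is the total head).
Head difference: h(BH-9) − h(BH-12) = 76.40 − 73.11 = 3.29 m.
Hydraulic gradient: i = |Δh| / L = 3.29 / 613 = 0.00537.
Flow is from higher to lower head: from BH-9 toward BH-12, i.e. toward the east.

i ≈ 0.00537; groundwater flows toward the east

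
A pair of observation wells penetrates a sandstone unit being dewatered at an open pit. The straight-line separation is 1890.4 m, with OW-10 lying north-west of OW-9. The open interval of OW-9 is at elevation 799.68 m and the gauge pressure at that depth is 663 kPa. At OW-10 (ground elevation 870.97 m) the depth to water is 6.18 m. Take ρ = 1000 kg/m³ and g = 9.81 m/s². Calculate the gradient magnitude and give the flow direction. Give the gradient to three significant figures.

Pressure head at OW-9: ψ = P/(ρg) = 663×1000 / (1000 × 9.81) = 67.58 m.
Total head at OW-9: h = z + ψ = 799.68 + 67.58 = 867.26 m.
Total head at OW-10: h = 870.97 − 6.18 = 864.79 m.
Head difference: h(OW-9) − h(OW-10) = 867.26 − 864.79 = 2.47 m.
Hydraulic gradient: i = |Δh| / L = 2.47 / 1890.4 = 0.00131.
Flow is from higher to lower head: from OW-9 toward OW-10, i.e. toward the north-west.

i ≈ 0.00131; groundwater flows toward the north-west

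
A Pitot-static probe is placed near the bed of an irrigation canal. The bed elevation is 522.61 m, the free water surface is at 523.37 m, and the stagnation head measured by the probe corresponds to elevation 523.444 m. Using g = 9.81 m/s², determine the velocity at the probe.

Near the bed, under hydrostatic conditions, the piezometric head (z + ψ) equals the free-surface elevation, 523.37 m.
Velocity head = total − piezometric = 523.444 − 523.37 = 0.074 m.
v = √(2g·h_v) = √(2 × 9.81 × 0.074) = 1.20 m/s.

v ≈ 1.20 m/s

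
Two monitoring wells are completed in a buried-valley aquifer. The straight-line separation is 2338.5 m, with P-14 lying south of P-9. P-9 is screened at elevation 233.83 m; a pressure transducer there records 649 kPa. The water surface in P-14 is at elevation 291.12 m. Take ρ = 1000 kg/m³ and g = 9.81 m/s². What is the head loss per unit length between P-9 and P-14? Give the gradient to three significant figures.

i ≈ 0.00379 m/m

Pressure head at P-9: ψ = P/(ρg) = 649×1000 / (1000 × 9.81) = 66.16 m.
Total head at P-9: h = z + ψ = 233.83 + 66.16 = 299.99 m.
Total head at P-14: h = 291.12 m (water level in the piezometer is the total head).
Head difference: h(P-9) − h(P-14) = 299.99 − 291.12 = 8.87 m.
Hydraulic gradient: i = |Δh| / L = 8.87 / 2338.5 = 0.00379.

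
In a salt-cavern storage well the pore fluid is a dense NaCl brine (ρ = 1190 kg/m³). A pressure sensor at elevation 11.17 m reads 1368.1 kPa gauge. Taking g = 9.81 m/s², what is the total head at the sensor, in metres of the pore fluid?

ψ = P/(ρg) = 1368.1×1000 / (1190 × 9.81) = 117.19 m.
h = z + ψ = 11.17 + 117.19 = 128.36 m.

h ≈ 128.36 m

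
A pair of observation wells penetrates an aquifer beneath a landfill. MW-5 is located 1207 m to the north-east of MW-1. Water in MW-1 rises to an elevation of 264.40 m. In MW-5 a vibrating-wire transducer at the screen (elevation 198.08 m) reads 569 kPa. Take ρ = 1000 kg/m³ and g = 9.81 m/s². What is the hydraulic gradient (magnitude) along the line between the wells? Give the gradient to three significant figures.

i ≈ 0.00689

Total head at MW-1: h = 264.40 m (water level in the piezometer is the total head).
Pressure head at MW-5: ψ = P/(ρg) = 569×1000 / (1000 × 9.81) = 58.00 m.
Total head at MW-5: h = z + ψ = 198.08 + 58.00 = 256.08 m.
Head difference: h(MW-1) − h(MW-5) = 264.40 − 256.08 = 8.32 m.
Hydraulic gradient: i = |Δh| / L = 8.32 / 1207 = 0.00689.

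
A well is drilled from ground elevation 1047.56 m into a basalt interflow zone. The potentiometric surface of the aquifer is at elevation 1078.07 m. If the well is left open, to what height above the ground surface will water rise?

≈ 30.51 m above ground

Water rises to the potentiometric surface, so the rise above ground = 1078.07 − 1047.56 = 30.51 m.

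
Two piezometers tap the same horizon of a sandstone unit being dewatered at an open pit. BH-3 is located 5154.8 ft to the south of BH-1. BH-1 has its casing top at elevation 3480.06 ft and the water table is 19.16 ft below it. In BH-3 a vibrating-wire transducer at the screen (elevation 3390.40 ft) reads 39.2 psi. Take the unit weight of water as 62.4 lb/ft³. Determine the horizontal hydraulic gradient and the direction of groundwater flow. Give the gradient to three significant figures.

Total head at BH-1: h = 3480.06 − 19.16 = 3460.90 ft.
Pressure head at BH-3: ψ = 144·P/γ = 144 × 39.2 / 62.4 = 90.46 ft.
Total head at BH-3: h = z + ψ = 3390.40 + 90.46 = 3480.86 ft.
Head difference: h(BH-1) − h(BH-3) = 3460.90 − 3480.86 = -19.96 ft.
Hydraulic gradient: i = |Δh| / L = 19.96 / 5154.8 = 0.00387.
Flow is from higher to lower head: from BH-3 toward BH-1, i.e. toward the north.

i ≈ 0.00387; groundwater flows toward the north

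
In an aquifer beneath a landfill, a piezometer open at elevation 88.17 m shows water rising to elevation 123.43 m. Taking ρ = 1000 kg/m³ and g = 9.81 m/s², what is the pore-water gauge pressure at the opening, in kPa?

P ≈ 346 kPa

Pressure head ψ = h − z = 123.43 − 88.17 = 35.26 m.
P = ρgψ = 1000 × 9.81 × 35.26 = 345901 Pa ≈ 346 kPa.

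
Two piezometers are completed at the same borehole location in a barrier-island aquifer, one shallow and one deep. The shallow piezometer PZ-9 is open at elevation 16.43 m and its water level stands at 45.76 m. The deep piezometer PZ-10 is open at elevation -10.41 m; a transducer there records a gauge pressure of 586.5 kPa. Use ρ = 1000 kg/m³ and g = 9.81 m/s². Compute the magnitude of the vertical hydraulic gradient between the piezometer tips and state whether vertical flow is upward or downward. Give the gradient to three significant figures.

Total head at PZ-9: h = 45.76 m (water level in the standpipe).
Pressure head at PZ-10: ψ = P/(ρg) = 586.5×1000 / (1000 × 9.81) = 59.79 m.
Total head at PZ-10: h = z + ψ = -10.41 + 59.79 = 49.38 m.
Δh = h(PZ-9) − h(PZ-10) = 45.76 − 49.38 = -3.62 m.
Vertical separation Δz = 16.43 − (-10.41) = 26.84 m.
|i_v| = |Δh| / Δz = 3.62 / 26.84 = 0.135.
Head is higher in the deep piezometer, so vertical flow is upward (discharge condition).

|i_v| ≈ 0.135; vertical flow is upward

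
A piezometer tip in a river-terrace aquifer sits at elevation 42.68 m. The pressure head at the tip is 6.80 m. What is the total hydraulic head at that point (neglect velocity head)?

h = z + ψ = 42.68 + 6.80 = 49.48 m.

h ≈ 49.48 m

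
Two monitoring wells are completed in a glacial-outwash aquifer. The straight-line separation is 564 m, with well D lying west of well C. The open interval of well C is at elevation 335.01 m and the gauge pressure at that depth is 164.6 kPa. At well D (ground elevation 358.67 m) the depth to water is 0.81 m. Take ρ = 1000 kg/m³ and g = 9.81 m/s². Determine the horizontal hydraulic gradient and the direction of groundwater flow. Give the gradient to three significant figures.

Pressure head at well C: ψ = P/(ρg) = 164.6×1000 / (1000 × 9.81) = 16.78 m.
Total head at well C: h = z + ψ = 335.01 + 16.78 = 351.79 m.
Total head at well D: h = 358.67 − 0.81 = 357.86 m.
Head difference: h(well C) − h(well D) = 351.79 − 357.86 = -6.07 m.
Hydraulic gradient: i = |Δh| / L = 6.07 / 564 = 0.0108.
Flow is from higher to lower head: from well D toward well C, i.e. toward the east.

i ≈ 0.0108; groundwater flows toward the east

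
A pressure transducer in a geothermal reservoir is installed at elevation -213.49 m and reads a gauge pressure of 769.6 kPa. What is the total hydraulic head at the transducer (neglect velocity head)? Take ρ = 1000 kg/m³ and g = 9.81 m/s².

h ≈ -135.04 m

ψ = P/(ρg) = 769.6×1000 / (1000 × 9.81) = 78.45 m.
h = z + ψ = -213.49 + 78.45 = -135.04 m.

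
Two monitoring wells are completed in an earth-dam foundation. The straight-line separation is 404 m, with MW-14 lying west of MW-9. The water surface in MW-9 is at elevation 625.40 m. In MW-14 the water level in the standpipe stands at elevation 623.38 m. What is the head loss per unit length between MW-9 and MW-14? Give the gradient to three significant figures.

Total head at MW-9: h = 625.40 m (water level in the piezometer is the total head).
Total head at MW-14: h = 623.38 m (water level in the piezometer is the total head).
Head difference: h(MW-9) − h(MW-14) = 625.40 − 623.38 = 2.02 m.
Hydraulic gradient: i = |Δh| / L = 2.02 / 404 = 0.00500.

i ≈ 0.00500 m/m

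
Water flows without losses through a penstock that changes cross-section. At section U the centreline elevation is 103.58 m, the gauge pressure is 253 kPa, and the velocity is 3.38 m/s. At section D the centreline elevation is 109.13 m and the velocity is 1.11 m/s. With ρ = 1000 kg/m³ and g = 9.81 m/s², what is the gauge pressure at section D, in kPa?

Pressure head at U: ψ₁ = P₁/(ρg) = 253×1000 / (1000 × 9.81) = 25.79 m.
Velocity heads: v₁²/2g = 3.38²/19.62 = 0.582 m; v₂²/2g = 1.11²/19.62 = 0.063 m.
Total head H = z₁ + ψ₁ + v₁²/2g = 103.58 + 25.79 + 0.582 = 129.95 m.
ψ₂ = H − z₂ − v₂²/2g = 129.95 − 109.13 − 0.063 = 20.76 m.
P₂ = ρgψ₂ = 1000 × 9.81 × 20.76 ≈ 204 kPa.

P₂ ≈ 204 kPa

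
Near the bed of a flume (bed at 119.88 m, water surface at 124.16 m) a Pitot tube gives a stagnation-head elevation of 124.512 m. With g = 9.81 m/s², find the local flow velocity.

v ≈ 2.63 m/s

Near the bed, under hydrostatic conditions, the piezometric head (z + ψ) equals the free-surface elevation, 124.16 m.
Velocity head = total − piezometric = 124.512 − 124.16 = 0.352 m.
v = √(2g·h_v) = √(2 × 9.81 × 0.352) = 2.63 m/s.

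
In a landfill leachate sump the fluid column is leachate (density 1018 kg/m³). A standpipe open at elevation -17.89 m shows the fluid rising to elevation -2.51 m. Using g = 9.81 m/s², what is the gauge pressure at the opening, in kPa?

P ≈ 154 kPa

Pressure head ψ = h − z = -2.51 − (-17.89) = 15.38 m.
P = ρgψ = 1018 × 9.81 × 15.38 = 153594 Pa ≈ 154 kPa.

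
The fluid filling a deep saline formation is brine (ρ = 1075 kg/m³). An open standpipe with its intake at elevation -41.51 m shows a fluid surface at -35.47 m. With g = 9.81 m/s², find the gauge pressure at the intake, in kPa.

P ≈ 63.7 kPa

Pressure head ψ = h − z = -35.47 − (-41.51) = 6.04 m.
P = ρgψ = 1075 × 9.81 × 6.04 = 63696 Pa ≈ 63.7 kPa.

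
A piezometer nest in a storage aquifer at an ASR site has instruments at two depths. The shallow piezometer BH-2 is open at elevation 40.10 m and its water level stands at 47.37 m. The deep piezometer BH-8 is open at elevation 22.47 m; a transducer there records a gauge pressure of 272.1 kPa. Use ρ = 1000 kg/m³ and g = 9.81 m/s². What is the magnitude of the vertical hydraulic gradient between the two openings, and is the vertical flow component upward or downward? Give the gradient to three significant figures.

|i_v| ≈ 0.161; vertical flow is upward

Total head at BH-2: h = 47.37 m (water level in the standpipe).
Pressure head at BH-8: ψ = P/(ρg) = 272.1×1000 / (1000 × 9.81) = 27.74 m.
Total head at BH-8: h = z + ψ = 22.47 + 27.74 = 50.21 m.
Δh = h(BH-2) − h(BH-8) = 47.37 − 50.21 = -2.84 m.
Vertical separation Δz = 40.10 − 22.47 = 17.63 m.
|i_v| = |Δh| / Δz = 2.84 / 17.63 = 0.161.
Head is higher in the deep piezometer, so vertical flow is upward (discharge condition).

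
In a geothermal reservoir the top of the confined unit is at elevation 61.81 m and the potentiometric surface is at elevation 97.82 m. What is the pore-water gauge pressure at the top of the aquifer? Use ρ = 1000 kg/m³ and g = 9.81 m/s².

P ≈ 353 kPa

Pressure head at the aquifer top: ψ = h − z = 97.82 − 61.81 = 36.01 m.
P = ρgψ = 1000 × 9.81 × 36.01 = 353258 Pa ≈ 353 kPa.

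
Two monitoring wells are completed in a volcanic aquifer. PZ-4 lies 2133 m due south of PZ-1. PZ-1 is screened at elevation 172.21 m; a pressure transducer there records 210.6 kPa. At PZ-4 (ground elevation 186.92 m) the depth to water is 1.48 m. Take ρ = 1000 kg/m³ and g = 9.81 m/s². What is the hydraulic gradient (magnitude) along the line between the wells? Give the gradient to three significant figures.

i ≈ 0.00386

Pressure head at PZ-1: ψ = P/(ρg) = 210.6×1000 / (1000 × 9.81) = 21.47 m.
Total head at PZ-1: h = z + ψ = 172.21 + 21.47 = 193.68 m.
Total head at PZ-4: h = 186.92 − 1.48 = 185.44 m.
Head difference: h(PZ-1) − h(PZ-4) = 193.68 − 185.44 = 8.24 m.
Hydraulic gradient: i = |Δh| / L = 8.24 / 2133 = 0.00386.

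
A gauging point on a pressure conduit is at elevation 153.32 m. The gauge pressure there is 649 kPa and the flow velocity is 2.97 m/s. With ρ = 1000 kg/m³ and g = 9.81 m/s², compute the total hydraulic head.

Pressure head ψ = P/(ρg) = 649×1000 / (1000 × 9.81) = 66.16 m.
Velocity head = v²/(2g) = 2.97² / (2 × 9.81) = 0.450 m.
h = z + ψ + v²/(2g) = 153.32 + 66.16 + 0.450 = 219.93 m.

h ≈ 219.93 m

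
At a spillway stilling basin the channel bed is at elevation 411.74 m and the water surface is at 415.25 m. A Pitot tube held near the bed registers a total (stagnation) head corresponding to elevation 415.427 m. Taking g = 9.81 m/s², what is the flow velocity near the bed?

Near the bed, under hydrostatic conditions, the piezometric head (z + ψ) equals the free-surface elevation, 415.25 m.
Velocity head = total − piezometric = 415.427 − 415.25 = 0.177 m.
v = √(2g·h_v) = √(2 × 9.81 × 0.177) = 1.86 m/s.

v ≈ 1.86 m/s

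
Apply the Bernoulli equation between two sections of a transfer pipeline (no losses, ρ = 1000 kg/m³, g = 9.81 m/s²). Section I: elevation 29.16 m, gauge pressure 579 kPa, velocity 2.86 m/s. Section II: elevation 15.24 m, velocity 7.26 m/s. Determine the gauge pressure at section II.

P₂ ≈ 693 kPa

Pressure head at I: ψ₁ = P₁/(ρg) = 579×1000 / (1000 × 9.81) = 59.02 m.
Velocity heads: v₁²/2g = 2.86²/19.62 = 0.417 m; v₂²/2g = 7.26²/19.62 = 2.686 m.
Total head H = z₁ + ψ₁ + v₁²/2g = 29.16 + 59.02 + 0.417 = 88.60 m.
ψ₂ = H − z₂ − v₂²/2g = 88.60 − 15.24 − 2.686 = 70.67 m.
P₂ = ρgψ₂ = 1000 × 9.81 × 70.67 ≈ 693 kPa.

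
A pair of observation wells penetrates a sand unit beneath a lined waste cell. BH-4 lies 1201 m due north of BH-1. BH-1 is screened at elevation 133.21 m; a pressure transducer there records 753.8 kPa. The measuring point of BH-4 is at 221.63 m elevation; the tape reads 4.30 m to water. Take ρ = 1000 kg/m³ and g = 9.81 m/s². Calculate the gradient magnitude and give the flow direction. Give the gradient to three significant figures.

i ≈ 0.00606; groundwater flows toward the south

Pressure head at BH-1: ψ = P/(ρg) = 753.8×1000 / (1000 × 9.81) = 76.84 m.
Total head at BH-1: h = z + ψ = 133.21 + 76.84 = 210.05 m.
Total head at BH-4: h = 221.63 − 4.30 = 217.33 m.
Head difference: h(BH-1) − h(BH-4) = 210.05 − 217.33 = -7.28 m.
Hydraulic gradient: i = |Δh| / L = 7.28 / 1201 = 0.00606.
Flow is from higher to lower head: from BH-4 toward BH-1, i.e. toward the south.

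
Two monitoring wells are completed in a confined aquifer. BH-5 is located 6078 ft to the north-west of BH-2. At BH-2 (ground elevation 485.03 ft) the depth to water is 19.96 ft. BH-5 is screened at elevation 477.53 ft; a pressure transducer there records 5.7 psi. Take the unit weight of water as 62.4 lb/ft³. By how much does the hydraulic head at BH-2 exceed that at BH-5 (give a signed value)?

Δh ≈ -25.61 ft

Total head at BH-2: h = 485.03 − 19.96 = 465.07 ft.
Pressure head at BH-5: ψ = 144·P/γ = 144 × 5.7 / 62.4 = 13.15 ft.
Total head at BH-5: h = z + ψ = 477.53 + 13.15 = 490.68 ft.
Head difference: h(BH-2) − h(BH-5) = 465.07 − 490.68 = -25.61 ft.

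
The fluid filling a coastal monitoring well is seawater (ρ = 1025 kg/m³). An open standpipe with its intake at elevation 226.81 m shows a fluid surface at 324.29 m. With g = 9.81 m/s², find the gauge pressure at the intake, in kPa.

Pressure head ψ = h − z = 324.29 − 226.81 = 97.48 m.
P = ρgψ = 1025 × 9.81 × 97.48 = 980186 Pa ≈ 980 kPa.

P ≈ 980 kPa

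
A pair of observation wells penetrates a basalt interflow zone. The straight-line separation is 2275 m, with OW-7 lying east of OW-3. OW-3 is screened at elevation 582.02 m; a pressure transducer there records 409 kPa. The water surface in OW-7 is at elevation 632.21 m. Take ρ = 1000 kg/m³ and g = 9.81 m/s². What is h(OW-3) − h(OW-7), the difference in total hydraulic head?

Δh ≈ -8.50 m

Pressure head at OW-3: ψ = P/(ρg) = 409×1000 / (1000 × 9.81) = 41.69 m.
Total head at OW-3: h = z + ψ = 582.02 + 41.69 = 623.71 m.
Total head at OW-7: h = 632.21 m (water level in the piezometer is the total head).
Head difference: h(OW-3) − h(OW-7) = 623.71 − 632.21 = -8.50 m.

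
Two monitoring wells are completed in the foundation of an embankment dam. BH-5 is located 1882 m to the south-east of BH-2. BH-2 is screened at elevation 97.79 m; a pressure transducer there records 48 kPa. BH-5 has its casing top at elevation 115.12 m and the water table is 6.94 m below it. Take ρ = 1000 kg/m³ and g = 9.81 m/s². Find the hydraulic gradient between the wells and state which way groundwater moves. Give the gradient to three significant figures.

Pressure head at BH-2: ψ = P/(ρg) = 48×1000 / (1000 × 9.81) = 4.89 m.
Total head at BH-2: h = z + ψ = 97.79 + 4.89 = 102.68 m.
Total head at BH-5: h = 115.12 − 6.94 = 108.18 m.
Head difference: h(BH-2) − h(BH-5) = 102.68 − 108.18 = -5.50 m.
Hydraulic gradient: i = |Δh| / L = 5.50 / 1882 = 0.00292.
Flow is from higher to lower head: from BH-5 toward BH-2, i.e. toward the north-west.

i ≈ 0.00292; groundwater flows toward the north-west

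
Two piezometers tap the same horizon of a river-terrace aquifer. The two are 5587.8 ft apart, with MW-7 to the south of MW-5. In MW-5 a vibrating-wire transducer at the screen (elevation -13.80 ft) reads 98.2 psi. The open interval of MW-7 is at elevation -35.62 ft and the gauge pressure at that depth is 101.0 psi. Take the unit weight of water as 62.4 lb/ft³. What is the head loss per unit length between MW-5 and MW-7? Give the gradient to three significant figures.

Pressure head at MW-5: ψ = 144·P/γ = 144 × 98.2 / 62.4 = 226.62 ft.
Total head at MW-5: h = z + ψ = -13.80 + 226.62 = 212.82 ft.
Pressure head at MW-7: ψ = 144·P/γ = 144 × 101.0 / 62.4 = 233.08 ft.
Total head at MW-7: h = z + ψ = -35.62 + 233.08 = 197.46 ft.
Head difference: h(MW-5) − h(MW-7) = 212.82 − 197.46 = 15.36 ft.
Hydraulic gradient: i = |Δh| / L = 15.36 / 5587.8 = 0.00275.

i ≈ 0.00275 ft/ft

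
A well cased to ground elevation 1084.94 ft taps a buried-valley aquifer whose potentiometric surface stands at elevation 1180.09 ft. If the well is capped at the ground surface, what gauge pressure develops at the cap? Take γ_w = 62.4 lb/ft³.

P ≈ 41.2 psi

Head above the cap: Δh = 1180.09 − 1084.94 = 95.15 ft.
P = γΔh/144 = 62.4 × 95.15 / 144 = 41.2 psi.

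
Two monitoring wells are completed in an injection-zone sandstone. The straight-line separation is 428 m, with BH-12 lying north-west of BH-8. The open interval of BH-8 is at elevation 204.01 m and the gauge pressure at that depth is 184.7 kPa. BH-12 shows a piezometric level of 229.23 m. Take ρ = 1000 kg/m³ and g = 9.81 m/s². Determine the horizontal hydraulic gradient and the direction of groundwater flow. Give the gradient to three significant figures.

Pressure head at BH-8: ψ = P/(ρg) = 184.7×1000 / (1000 × 9.81) = 18.83 m.
Total head at BH-8: h = z + ψ = 204.01 + 18.83 = 222.84 m.
Total head at BH-12: h = 229.23 m (water level in the piezometer is the total head).
Head difference: h(BH-8) − h(BH-12) = 222.84 − 229.23 = -6.39 m.
Hydraulic gradient: i = |Δh| / L = 6.39 / 428 = 0.0149.
Flow is from higher to lower head: from BH-12 toward BH-8, i.e. toward the south-east.

i ≈ 0.0149; groundwater flows toward the south-east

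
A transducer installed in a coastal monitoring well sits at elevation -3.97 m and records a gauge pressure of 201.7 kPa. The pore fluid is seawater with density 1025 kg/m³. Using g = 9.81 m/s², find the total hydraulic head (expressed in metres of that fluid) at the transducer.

ψ = P/(ρg) = 201.7×1000 / (1025 × 9.81) = 20.06 m.
h = z + ψ = -3.97 + 20.06 = 16.09 m.

h ≈ 16.09 m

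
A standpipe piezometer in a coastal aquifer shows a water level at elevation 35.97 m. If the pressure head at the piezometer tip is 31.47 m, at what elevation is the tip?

z ≈ 4.50 m

z = h − ψ = 35.97 − 31.47 = 4.50 m.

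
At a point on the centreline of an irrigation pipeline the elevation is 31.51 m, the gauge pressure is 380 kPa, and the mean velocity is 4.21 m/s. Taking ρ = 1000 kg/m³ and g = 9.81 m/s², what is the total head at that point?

h ≈ 71.15 m

Pressure head ψ = P/(ρg) = 380×1000 / (1000 × 9.81) = 38.74 m.
Velocity head = v²/(2g) = 4.21² / (2 × 9.81) = 0.903 m.
h = z + ψ + v²/(2g) = 31.51 + 38.74 + 0.903 = 71.15 m.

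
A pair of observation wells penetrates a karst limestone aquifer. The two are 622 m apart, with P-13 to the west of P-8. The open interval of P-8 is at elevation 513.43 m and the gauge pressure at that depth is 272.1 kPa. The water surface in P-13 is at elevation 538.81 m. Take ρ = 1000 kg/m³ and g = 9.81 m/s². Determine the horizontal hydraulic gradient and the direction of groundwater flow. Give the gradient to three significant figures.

i ≈ 0.00379; groundwater flows toward the west

Pressure head at P-8: ψ = P/(ρg) = 272.1×1000 / (1000 × 9.81) = 27.74 m.
Total head at P-8: h = z + ψ = 513.43 + 27.74 = 541.17 m.
Total head at P-13: h = 538.81 m (water level in the piezometer is the total head).
Head difference: h(P-8) − h(P-13) = 541.17 − 538.81 = 2.36 m.
Hydraulic gradient: i = |Δh| / L = 2.36 / 622 = 0.00379.
Flow is from higher to lower head: from P-8 toward P-13, i.e. toward the west.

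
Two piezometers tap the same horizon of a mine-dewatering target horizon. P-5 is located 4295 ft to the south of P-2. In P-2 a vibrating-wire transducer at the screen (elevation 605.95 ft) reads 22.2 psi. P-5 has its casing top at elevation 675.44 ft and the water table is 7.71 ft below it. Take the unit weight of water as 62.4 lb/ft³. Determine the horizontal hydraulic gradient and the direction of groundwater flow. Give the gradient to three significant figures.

Pressure head at P-2: ψ = 144·P/γ = 144 × 22.2 / 62.4 = 51.23 ft.
Total head at P-2: h = z + ψ = 605.95 + 51.23 = 657.18 ft.
Total head at P-5: h = 675.44 − 7.71 = 667.73 ft.
Head difference: h(P-2) − h(P-5) = 657.18 − 667.73 = -10.55 ft.
Hydraulic gradient: i = |Δh| / L = 10.55 / 4295 = 0.00246.
Flow is from higher to lower head: from P-5 toward P-2, i.e. toward the north.

i ≈ 0.00246; groundwater flows toward the north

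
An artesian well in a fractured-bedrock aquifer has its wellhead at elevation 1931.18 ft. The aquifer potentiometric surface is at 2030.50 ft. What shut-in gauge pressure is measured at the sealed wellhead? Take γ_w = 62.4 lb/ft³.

P ≈ 43.0 psi

Head above the cap: Δh = 2030.50 − 1931.18 = 99.32 ft.
P = γΔh/144 = 62.4 × 99.32 / 144 = 43.0 psi.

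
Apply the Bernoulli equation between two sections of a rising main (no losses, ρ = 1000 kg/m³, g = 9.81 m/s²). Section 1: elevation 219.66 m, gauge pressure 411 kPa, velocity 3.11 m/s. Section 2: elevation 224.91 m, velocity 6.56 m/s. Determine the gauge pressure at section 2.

Pressure head at 1: ψ₁ = P₁/(ρg) = 411×1000 / (1000 × 9.81) = 41.90 m.
Velocity heads: v₁²/2g = 3.11²/19.62 = 0.493 m; v₂²/2g = 6.56²/19.62 = 2.193 m.
Total head H = z₁ + ψ₁ + v₁²/2g = 219.66 + 41.90 + 0.493 = 262.05 m.
ψ₂ = H − z₂ − v₂²/2g = 262.05 − 224.91 − 2.193 = 34.95 m.
P₂ = ρgψ₂ = 1000 × 9.81 × 34.95 ≈ 343 kPa.

P₂ ≈ 343 kPa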